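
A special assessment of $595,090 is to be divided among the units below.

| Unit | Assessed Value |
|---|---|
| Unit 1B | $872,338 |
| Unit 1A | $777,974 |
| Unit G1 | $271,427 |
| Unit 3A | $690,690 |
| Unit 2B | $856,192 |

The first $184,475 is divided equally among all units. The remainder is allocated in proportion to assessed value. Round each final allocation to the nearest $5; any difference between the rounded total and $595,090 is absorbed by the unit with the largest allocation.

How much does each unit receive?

Unit 1B: $140,165; Unit 1A: $128,990; Unit G1: $69,025; Unit 3A: $118,660; Unit 2B: $138,250

$184,475 shared equally gives $36,895 per unit.
Remainder $410,615 by assessed value (total 3,468,621): Unit 1B 103,267.28 → $103,265; Unit 1A 92,096.48 → $92,095; Unit G1 32,131.50 → $32,130; Unit 3A 81,763.81 → $81,765; Unit 2B 101,355.92 → $101,355.
Rounding difference +$5 on remainder applied to Unit 1B.
Totals: Unit 1B $36,895 + $103,270 = $140,165; Unit 1A $36,895 + $92,095 = $128,990; Unit G1 $36,895 + $32,130 = $69,025; Unit 3A $36,895 + $81,765 = $118,660; Unit 2B $36,895 + $101,355 = $138,250.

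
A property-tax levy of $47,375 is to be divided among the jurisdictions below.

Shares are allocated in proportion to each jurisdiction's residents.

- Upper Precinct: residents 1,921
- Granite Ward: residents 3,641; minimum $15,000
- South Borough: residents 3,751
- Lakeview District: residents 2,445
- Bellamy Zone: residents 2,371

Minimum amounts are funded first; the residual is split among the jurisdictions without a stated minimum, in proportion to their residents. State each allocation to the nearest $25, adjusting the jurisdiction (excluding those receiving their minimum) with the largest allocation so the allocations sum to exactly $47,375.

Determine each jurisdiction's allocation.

Upper Precinct: $5,925; Granite Ward: $15,000; South Borough: $11,575; Lakeview District: $7,550; Bellamy Zone: $7,325

Fund the minimums — Granite Ward $15,000. Remaining pool $32,375.
Remaining pool split over remaining residents 10,488: Upper Precinct 5,929.86 → $5,925; South Borough 11,578.82 → $11,575; Lakeview District 7,547.38 → $7,550; Bellamy Zone 7,318.95 → $7,325.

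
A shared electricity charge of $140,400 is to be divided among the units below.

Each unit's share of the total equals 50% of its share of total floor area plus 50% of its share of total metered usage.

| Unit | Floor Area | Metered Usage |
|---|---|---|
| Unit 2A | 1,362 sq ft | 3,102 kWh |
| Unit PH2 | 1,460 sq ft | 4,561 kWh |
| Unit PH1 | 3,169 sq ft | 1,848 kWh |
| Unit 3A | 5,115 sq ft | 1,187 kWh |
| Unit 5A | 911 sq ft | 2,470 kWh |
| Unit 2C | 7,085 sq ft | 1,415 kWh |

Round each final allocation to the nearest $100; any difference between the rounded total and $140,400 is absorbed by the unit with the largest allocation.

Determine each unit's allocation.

Totals — floor area 19,102, metered usage 14,583.
Composite weights (50% floor area + 50% metered usage): Unit 2A 0.1420; Unit PH2 0.1946; Unit PH1 0.1463; Unit 3A 0.1746; Unit 5A 0.1085; Unit 2C 0.2340.
Pro-rata amounts: Unit 2A 19,937.84; Unit PH2 27,321.36; Unit PH1 20,542.05; Unit 3A 24,511.67; Unit 5A 15,238.08; Unit 2C 32,848.99.
After rounding ($100): Unit 2A $19,900; Unit PH2 $27,300; Unit PH1 $20,500; Unit 3A $24,500; Unit 5A $15,200; Unit 2C $32,800. Sum = $140,200.
Difference $140,400 − $140,200 = +$200 applied to largest allocation (Unit 2C): Unit 2C becomes $33,000.

Unit 2A: $19,900; Unit PH2: $27,300; Unit PH1: $20,500; Unit 3A: $24,500; Unit 5A: $15,200; Unit 2C: $33,000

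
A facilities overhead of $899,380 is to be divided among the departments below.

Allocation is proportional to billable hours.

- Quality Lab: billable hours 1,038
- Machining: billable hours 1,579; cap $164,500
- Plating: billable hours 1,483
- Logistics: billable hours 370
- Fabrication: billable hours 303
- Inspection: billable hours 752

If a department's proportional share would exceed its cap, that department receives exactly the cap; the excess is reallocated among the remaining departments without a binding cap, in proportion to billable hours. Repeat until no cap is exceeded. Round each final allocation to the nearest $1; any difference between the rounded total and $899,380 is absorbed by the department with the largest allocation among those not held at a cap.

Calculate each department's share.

Total billable hours = 5,525.
Proportional shares (ignoring caps): Quality Lab 168,969.49; Machining 257,035.48; Plating 241,408.24; Logistics 60,229.97; Fabrication 49,323.46; Inspection 122,413.35.
Capped: Machining ($164,500); remaining pool $734,880 reallocated over remaining billable hours 3,946.
Redistributed shares: Quality Lab 193,311.06 → $193,311; Plating 276,185.26 → $276,185; Logistics 68,906.64 → $68,907; Fabrication 56,428.95 → $56,429; Inspection 140,048.09 → $140,048.

Quality Lab: $193,311 | Machining: $164,500 | Plating: $276,185 | Logistics: $68,907 | Fabrication: $56,429 | Inspection: $140,048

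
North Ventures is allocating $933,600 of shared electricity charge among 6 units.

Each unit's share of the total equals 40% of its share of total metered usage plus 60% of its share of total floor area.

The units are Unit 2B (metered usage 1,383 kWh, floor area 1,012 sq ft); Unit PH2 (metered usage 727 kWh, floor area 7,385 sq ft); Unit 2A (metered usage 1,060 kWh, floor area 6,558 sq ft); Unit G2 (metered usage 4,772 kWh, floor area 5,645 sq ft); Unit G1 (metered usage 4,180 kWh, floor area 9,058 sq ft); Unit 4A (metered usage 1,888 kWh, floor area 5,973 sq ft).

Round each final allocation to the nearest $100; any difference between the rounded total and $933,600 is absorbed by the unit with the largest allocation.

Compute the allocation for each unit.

Metered usage total 14,010; floor area total 35,631.
Composite weights (40% metered usage + 60% floor area): Unit 2B 0.0565; Unit PH2 0.1451; Unit 2A 0.1407; Unit G2 0.2313; Unit G1 0.2719; Unit 4A 0.1545.
Proportional shares: Unit 2B 52,774.00; Unit PH2 135,479.00; Unit 2A 131,353.81; Unit G2 215,944.68; Unit G1 253,821.03; Unit 4A 144,227.48.
Rounded to nearest $100: Unit 2B $52,800; Unit PH2 $135,500; Unit 2A $131,400; Unit G2 $215,900; Unit G1 $253,800; Unit 4A $144,200. Sum = $933,600.
Rounded total matches; no reconciliation needed.

Unit 2B: $52,800; Unit PH2: $135,500; Unit 2A: $131,400; Unit G2: $215,900; Unit G1: $253,800; Unit 4A: $144,200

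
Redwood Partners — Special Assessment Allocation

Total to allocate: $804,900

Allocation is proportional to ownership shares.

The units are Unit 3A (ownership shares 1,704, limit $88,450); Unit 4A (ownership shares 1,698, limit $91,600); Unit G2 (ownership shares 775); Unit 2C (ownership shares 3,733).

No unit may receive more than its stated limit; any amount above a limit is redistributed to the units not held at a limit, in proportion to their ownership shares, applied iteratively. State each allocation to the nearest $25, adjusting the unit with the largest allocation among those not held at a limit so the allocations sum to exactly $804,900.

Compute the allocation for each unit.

Combined ownership shares = 7,910.
Proportional shares (ignoring caps): Unit 3A 173,394.39; Unit 4A 172,783.84; Unit G2 78,861.88; Unit 2C 379,859.89.
Cap binds for Unit 3A ($88,450), Unit 4A ($91,600); remaining pool $624,850 reallocated over remaining ownership shares 4,508.
Shares after redistribution: Unit G2 107,422.08 → $107,425; Unit 2C 517,427.92 → $517,425.

Unit 3A: $88,450; Unit 4A: $91,600; Unit G2: $107,425; Unit 2C: $517,425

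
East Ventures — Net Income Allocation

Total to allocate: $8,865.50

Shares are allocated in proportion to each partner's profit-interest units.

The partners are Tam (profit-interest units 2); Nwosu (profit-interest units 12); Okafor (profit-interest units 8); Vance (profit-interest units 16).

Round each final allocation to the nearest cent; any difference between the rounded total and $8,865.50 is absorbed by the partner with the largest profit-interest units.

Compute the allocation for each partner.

Tam: $466.61 | Nwosu: $2,799.63 | Okafor: $1,866.42 | Vance: $3,732.84

Combined profit-interest units = 2 + 12 + 8 + 16 = 38.
Proportional shares: Tam 466.6053; Nwosu 2,799.6316; Okafor 1,866.4211; Vance 3,732.8421.
Rounded to nearest cent: Tam $466.61; Nwosu $2,799.63; Okafor $1,866.42; Vance $3,732.84. Sum = $8,865.50.
Sum already equals the total — no adjustment.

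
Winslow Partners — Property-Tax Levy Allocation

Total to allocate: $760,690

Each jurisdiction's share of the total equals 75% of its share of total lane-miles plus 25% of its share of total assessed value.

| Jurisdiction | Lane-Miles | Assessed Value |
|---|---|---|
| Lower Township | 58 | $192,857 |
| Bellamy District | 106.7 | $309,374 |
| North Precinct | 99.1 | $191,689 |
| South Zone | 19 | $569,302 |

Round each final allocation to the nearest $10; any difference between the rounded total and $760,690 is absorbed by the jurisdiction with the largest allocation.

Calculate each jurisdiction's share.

Lower Township: $146,040 | Bellamy District: $261,830 | North Precinct: $228,780 | South Zone: $124,040

Totals — lane-miles 282.8, assessed value 1,263,222.
Blended shares (75% lane-miles + 25% assessed value): Lower Township 0.1920; Bellamy District 0.3442; North Precinct 0.3008; South Zone 0.1631.
Proportional shares: Lower Township 146,042.31; Bellamy District 261,830.26; North Precinct 228,781.15; South Zone 124,036.29.
At nearest $10: Lower Township $146,040; Bellamy District $261,830; North Precinct $228,780; South Zone $124,040. Sum = $760,690.
Sum already equals the total — no adjustment.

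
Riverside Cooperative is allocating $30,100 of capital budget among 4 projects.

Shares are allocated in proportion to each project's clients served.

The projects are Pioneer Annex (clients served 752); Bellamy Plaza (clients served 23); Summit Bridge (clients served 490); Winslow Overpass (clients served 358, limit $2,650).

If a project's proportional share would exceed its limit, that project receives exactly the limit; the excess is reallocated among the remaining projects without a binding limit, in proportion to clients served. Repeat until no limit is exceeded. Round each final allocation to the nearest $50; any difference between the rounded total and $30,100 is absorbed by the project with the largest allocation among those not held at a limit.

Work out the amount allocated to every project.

Pioneer Annex: $16,300 | Bellamy Plaza: $500 | Summit Bridge: $10,650 | Winslow Overpass: $2,650

Combined clients served = 1,623.
Proportional shares (ignoring caps): Pioneer Annex 13,946.52; Bellamy Plaza 426.56; Summit Bridge 9,087.49; Winslow Overpass 6,639.43.
Cap binds for Winslow Overpass ($2,650); remaining pool $27,450 reallocated over remaining clients served 1,265.
Remaining shares: Pioneer Annex 16,318.10 → $16,300; Bellamy Plaza 499.09 → $500; Summit Bridge 10,632.81 → $10,650.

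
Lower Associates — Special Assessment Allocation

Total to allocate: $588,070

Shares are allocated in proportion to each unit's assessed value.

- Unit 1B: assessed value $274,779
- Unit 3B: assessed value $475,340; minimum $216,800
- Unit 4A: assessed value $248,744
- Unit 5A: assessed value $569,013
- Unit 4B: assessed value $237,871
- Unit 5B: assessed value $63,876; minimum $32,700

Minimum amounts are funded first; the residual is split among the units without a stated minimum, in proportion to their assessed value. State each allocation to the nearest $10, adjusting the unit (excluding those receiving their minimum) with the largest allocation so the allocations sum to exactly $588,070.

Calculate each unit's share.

Fund the minimums — Unit 3B $216,800; Unit 5B $32,700. Remaining pool $338,570.
Remaining pool split over remaining assessed value 1,330,407: Unit 1B 69,927.42 → $69,930; Unit 4A 63,301.87 → $63,300; Unit 5A 144,805.86 → $144,810; Unit 4B 60,534.85 → $60,530.

Unit 1B: $69,930 · Unit 3B: $216,800 · Unit 4A: $63,300 · Unit 5A: $144,810 · Unit 4B: $60,530 · Unit 5B: $32,700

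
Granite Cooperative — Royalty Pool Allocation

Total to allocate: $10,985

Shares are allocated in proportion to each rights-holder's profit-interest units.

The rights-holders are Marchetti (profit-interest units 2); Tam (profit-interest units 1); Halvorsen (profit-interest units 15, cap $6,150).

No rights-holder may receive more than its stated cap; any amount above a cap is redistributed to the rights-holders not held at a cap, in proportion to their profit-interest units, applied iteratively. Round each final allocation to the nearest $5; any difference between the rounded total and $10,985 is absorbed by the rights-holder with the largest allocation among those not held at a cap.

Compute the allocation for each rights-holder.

Profit-interest units total: 18.
Proportional shares (ignoring caps): Marchetti 1,220.56; Tam 610.28; Halvorsen 9,154.17.
Cap binds for Halvorsen ($6,150); residual $4,835 reallocated over remaining profit-interest units 3.
Remaining shares: Marchetti 3,223.33 → $3,225; Tam 1,611.67 → $1,610.

Marchetti: $3,225 | Tam: $1,610 | Halvorsen: $6,150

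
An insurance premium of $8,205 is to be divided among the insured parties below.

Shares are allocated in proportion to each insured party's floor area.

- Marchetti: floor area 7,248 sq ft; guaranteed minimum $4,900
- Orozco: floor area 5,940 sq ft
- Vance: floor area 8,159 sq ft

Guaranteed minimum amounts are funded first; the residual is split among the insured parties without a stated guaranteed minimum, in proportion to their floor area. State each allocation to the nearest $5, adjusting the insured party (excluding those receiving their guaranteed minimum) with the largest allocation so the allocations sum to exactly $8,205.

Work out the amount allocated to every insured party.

Marchetti: $4,900 · Orozco: $1,390 · Vance: $1,915

Guaranteed amounts: Marchetti $4,900. Balance $3,305.
Balance split over remaining floor area 14,099: Orozco 1,392.42 → $1,390; Vance 1,912.58 → $1,915.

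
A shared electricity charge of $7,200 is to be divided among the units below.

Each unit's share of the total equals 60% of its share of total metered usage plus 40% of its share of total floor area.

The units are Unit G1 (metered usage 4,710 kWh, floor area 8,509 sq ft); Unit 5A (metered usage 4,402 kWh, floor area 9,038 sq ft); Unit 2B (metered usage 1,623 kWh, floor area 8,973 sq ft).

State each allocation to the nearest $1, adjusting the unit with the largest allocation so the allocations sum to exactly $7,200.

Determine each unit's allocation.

Totals — metered usage 10,735, floor area 26,520.
Composite weights (60% metered usage + 40% floor area): Unit G1 0.3916; Unit 5A 0.3824; Unit 2B 0.2261.
Proportional shares: Unit G1 2,819.46; Unit 5A 2,752.96; Unit 2B 1,627.57.
Rounded to nearest $1: Unit G1 $2,819; Unit 5A $2,753; Unit 2B $1,628. Sum = $7,200.
Rounded total matches; no reconciliation needed.

Unit G1: $2,819 · Unit 5A: $2,753 · Unit 2B: $1,628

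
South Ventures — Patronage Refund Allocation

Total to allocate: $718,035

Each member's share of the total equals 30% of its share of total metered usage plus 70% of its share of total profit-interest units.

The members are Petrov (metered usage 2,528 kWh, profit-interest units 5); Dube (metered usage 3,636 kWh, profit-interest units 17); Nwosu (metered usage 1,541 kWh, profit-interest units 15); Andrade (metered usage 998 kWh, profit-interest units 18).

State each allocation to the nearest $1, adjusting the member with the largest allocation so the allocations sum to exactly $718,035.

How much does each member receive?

Petrov: $108,264 | Dube: $245,353 | Nwosu: $175,221 | Andrade: $189,197

Metered usage total 8,703; profit-interest units total 55.
Composite weights (30% metered usage + 70% profit-interest units): Petrov 0.1508; Dube 0.3417; Nwosu 0.2440; Andrade 0.2635.
Proportional shares: Petrov 108,264.40; Dube 245,352.36; Nwosu 175,221.15; Andrade 189,197.08.
At nearest $1: Petrov $108,264; Dube $245,352; Nwosu $175,221; Andrade $189,197. Sum = $718,034.
Difference $718,035 − $718,034 = +$1 applied to largest allocation (Dube): Dube becomes $245,353.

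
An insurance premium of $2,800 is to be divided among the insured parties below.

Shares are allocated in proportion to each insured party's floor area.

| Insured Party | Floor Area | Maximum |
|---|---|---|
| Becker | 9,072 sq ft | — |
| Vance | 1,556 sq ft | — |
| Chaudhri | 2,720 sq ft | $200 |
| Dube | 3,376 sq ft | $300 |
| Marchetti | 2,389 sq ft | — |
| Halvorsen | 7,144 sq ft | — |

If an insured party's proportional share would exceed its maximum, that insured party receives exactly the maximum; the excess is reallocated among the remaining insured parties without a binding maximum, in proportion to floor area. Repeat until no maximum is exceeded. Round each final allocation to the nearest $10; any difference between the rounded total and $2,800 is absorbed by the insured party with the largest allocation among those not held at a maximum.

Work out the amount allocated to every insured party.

Becker: $1,040 · Vance: $180 · Chaudhri: $200 · Dube: $300 · Marchetti: $270 · Halvorsen: $810

Floor area total: 26,257.
Proportional shares (ignoring caps): Becker 967.42; Vance 165.93; Chaudhri 290.06; Dube 360.01; Marchetti 254.76; Halvorsen 761.82.
Held at cap: Chaudhri ($200), Dube ($300); remaining pool $2,300 reallocated over remaining floor area 20,161.
Remaining shares: Becker 1,034.95 → $1,030; Vance 177.51 → $180; Marchetti 272.54 → $270; Halvorsen 814.999 → $810.
Rounding difference +$10 applied to Becker → $1,040.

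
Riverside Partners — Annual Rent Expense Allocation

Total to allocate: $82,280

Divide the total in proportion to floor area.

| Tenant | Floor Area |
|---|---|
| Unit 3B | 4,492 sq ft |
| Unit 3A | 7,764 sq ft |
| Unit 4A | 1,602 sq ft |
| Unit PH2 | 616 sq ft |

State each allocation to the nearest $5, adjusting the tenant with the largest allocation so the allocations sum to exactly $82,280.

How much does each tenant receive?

Unit 3B: $25,535; Unit 3A: $44,140; Unit 4A: $9,105; Unit PH2: $3,500

Sum of floor area: 14,474.
Proportional shares: Unit 3B 4,492/14,474 × $82,280 = 25,535.56; Unit 3A 7,764/14,474 × $82,280 = 44,135.82; Unit 4A 1,602/14,474 × $82,280 = 9,106.85; Unit PH2 616/14,474 × $82,280 = 3,501.76.
Rounded to nearest $5: Unit 3B $25,535; Unit 3A $44,135; Unit 4A $9,105; Unit PH2 $3,500. Sum = $82,275.
Difference $82,280 − $82,275 = +$5 applied to largest allocation (Unit 3A): Unit 3A becomes $44,140.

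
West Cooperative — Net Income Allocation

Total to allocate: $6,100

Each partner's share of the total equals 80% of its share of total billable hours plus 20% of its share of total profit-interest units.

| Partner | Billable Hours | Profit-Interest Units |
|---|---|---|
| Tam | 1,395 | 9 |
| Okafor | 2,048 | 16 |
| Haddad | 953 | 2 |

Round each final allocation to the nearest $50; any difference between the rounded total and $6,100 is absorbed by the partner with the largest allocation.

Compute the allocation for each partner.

Totals — billable hours 4,396, profit-interest units 27.
Blended shares (80% billable hours + 20% profit-interest units): Tam 0.3205; Okafor 0.4912; Haddad 0.1882.
Pro-rata amounts: Tam 1,955.26; Okafor 2,996.45; Haddad 1,148.30.
Rounded to nearest $50: Tam $1,950; Okafor $3,000; Haddad $1,150. Sum = $6,100.
No rounding difference to absorb.

Tam: $1,950 · Okafor: $3,000 · Haddad: $1,150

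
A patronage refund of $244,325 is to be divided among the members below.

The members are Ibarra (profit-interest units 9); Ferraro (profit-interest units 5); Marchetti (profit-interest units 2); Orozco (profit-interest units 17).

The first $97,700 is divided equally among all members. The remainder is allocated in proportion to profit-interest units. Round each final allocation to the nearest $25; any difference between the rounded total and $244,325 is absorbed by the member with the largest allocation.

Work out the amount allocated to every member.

First tranche $97,700 split equally: $24,425 each.
Remainder $146,625 by profit-interest units (total 33): Ibarra 39,988.64 → $40,000; Ferraro 22,215.91 → $22,225; Marchetti 8,886.36 → $8,875; Orozco 75,534.09 → $75,525.
Totals: Ibarra $24,425 + $40,000 = $64,425; Ferraro $24,425 + $22,225 = $46,650; Marchetti $24,425 + $8,875 = $33,300; Orozco $24,425 + $75,525 = $99,950.

Ibarra: $64,425; Ferraro: $46,650; Marchetti: $33,300; Orozco: $99,950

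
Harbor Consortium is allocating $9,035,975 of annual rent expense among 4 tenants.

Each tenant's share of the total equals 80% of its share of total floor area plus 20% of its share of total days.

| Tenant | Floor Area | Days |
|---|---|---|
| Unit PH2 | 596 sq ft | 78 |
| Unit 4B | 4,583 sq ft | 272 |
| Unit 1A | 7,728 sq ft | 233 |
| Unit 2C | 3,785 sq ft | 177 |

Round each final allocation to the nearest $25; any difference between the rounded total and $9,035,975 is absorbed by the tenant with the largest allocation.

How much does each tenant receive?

Unit PH2: $443,575 | Unit 4B: $2,631,550 | Unit 1A: $3,900,800 | Unit 2C: $2,060,050

Totals — floor area 16,692, days 760.
Composite weights (80% floor area + 20% days): Unit PH2 0.0491; Unit 4B 0.2912; Unit 1A 0.4317; Unit 2C 0.2280.
Proportional shares: Unit PH2 443,584.12; Unit 4B 2,631,538.68; Unit 1A 3,900,801.59; Unit 2C 2,060,050.61.
At nearest $25: Unit PH2 $443,575; Unit 4B $2,631,550; Unit 1A $3,900,800; Unit 2C $2,060,050. Sum = $9,035,975.
Sum already equals the total — no adjustment.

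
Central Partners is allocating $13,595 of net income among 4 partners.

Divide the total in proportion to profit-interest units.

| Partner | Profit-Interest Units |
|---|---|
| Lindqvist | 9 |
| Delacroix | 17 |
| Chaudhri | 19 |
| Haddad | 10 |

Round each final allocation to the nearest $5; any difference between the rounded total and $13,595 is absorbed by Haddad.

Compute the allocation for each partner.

Total profit-interest units = 55.
Unrounded shares: Lindqvist 9/55 × $13,595 = 2,224.64; Delacroix 17/55 × $13,595 = 4,202.09; Chaudhri 19/55 × $13,595 = 4,696.45; Haddad 10/55 × $13,595 = 2,471.82.
Rounded to nearest $5: Lindqvist $2,225; Delacroix $4,200; Chaudhri $4,695; Haddad $2,470. Sum = $13,590.
Difference $13,595 − $13,590 = +$5 applied to Haddad: Haddad becomes $2,475.

Lindqvist: $2,225; Delacroix: $4,200; Chaudhri: $4,695; Haddad: $2,475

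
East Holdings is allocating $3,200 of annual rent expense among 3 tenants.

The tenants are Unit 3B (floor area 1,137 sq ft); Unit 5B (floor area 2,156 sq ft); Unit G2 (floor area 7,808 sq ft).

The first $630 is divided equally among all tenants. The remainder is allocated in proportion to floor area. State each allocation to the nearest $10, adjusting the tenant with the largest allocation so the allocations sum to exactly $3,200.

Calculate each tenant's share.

Unit 3B: $470; Unit 5B: $710; Unit G2: $2,020

$630 shared equally gives $210 per tenant.
Remainder $2,570 by floor area (total 11,101): Unit 3B 263.23 → $260; Unit 5B 499.14 → $500; Unit G2 1,807.64 → $1,810.
Totals: Unit 3B $210 + $260 = $470; Unit 5B $210 + $500 = $710; Unit G2 $210 + $1,810 = $2,020.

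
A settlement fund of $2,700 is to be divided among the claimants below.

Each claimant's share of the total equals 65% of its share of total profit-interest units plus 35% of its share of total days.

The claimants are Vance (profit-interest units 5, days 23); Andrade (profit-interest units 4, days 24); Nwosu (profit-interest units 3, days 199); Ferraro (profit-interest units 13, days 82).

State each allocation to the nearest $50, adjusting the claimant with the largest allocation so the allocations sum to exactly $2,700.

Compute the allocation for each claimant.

Totals — profit-interest units 25, days 328.
Blended shares (65% profit-interest units + 35% days): Vance 0.1545; Andrade 0.1296; Nwosu 0.2903; Ferraro 0.4255.
Raw shares: Vance 417.27; Andrade 349.95; Nwosu 783.94; Ferraro 1,148.85.
At nearest $50: Vance $400; Andrade $350; Nwosu $800; Ferraro $1,150. Sum = $2,700.
No rounding difference to absorb.

Vance: $400 | Andrade: $350 | Nwosu: $800 | Ferraro: $1,150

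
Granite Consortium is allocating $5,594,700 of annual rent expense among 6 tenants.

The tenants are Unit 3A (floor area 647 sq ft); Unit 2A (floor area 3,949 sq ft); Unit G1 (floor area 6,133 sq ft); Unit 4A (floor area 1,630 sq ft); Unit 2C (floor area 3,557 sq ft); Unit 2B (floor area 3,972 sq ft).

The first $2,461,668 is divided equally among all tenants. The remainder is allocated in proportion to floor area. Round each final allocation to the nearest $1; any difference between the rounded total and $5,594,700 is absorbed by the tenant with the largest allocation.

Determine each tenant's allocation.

Unit 3A: $512,202 · Unit 2A: $1,032,379 · Unit G1: $1,376,433 · Unit 4A: $667,058 · Unit 2C: $970,626 · Unit 2B: $1,036,002

$2,461,668 shared equally gives $410,278 per tenant.
Remainder $3,133,032 by floor area (total 19,888): Unit 3A 101,924.36 → $101,924; Unit 2A 622,100.93 → $622,101; Unit G1 966,154.73 → $966,155; Unit 4A 256,780.08 → $256,780; Unit 2C 560,347.69 → $560,348; Unit 2B 625,724.21 → $625,724.
Totals: Unit 3A $410,278 + $101,924 = $512,202; Unit 2A $410,278 + $622,101 = $1,032,379; Unit G1 $410,278 + $966,155 = $1,376,433; Unit 4A $410,278 + $256,780 = $667,058; Unit 2C $410,278 + $560,348 = $970,626; Unit 2B $410,278 + $625,724 = $1,036,002.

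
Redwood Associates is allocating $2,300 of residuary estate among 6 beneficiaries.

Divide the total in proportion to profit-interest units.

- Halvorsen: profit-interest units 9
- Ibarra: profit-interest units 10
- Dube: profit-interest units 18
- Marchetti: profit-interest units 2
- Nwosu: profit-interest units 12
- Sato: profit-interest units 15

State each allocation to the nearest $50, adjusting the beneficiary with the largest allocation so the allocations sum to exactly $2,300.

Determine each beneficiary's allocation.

Halvorsen: $300 · Ibarra: $350 · Dube: $700 · Marchetti: $50 · Nwosu: $400 · Sato: $500

Profit-interest units total: 66.
Pro-rata amounts: Halvorsen 9/66 × $2,300 = 313.64; Ibarra 10/66 × $2,300 = 348.48; Dube 18/66 × $2,300 = 627.27; Marchetti 2/66 × $2,300 = 69.70; Nwosu 12/66 × $2,300 = 418.18; Sato 15/66 × $2,300 = 522.73.
Rounded to nearest $50: Halvorsen $300; Ibarra $350; Dube $650; Marchetti $50; Nwosu $400; Sato $500. Sum = $2,250.
Difference $2,300 − $2,250 = +$50 applied to largest allocation (Dube): Dube becomes $700.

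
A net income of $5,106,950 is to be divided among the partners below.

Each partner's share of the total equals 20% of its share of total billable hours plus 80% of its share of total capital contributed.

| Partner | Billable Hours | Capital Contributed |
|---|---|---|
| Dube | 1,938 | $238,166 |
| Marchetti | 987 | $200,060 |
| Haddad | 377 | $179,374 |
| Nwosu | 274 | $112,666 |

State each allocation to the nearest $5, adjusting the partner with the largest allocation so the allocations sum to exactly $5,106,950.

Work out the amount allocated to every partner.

Dube: $1,885,985 · Marchetti: $1,401,170 · Haddad: $1,111,210 · Nwosu: $708,585

Billable hours total 3,576; capital contributed total 730,266.
Composite weights (20% billable hours + 80% capital contributed): Dube 0.3693; Marchetti 0.2744; Haddad 0.2176; Nwosu 0.1387.
Unrounded shares: Dube 1,885,986.56; Marchetti 1,401,169.96; Haddad 1,111,209.28; Nwosu 708,584.21.
Rounded to nearest $5: Dube $1,885,985; Marchetti $1,401,170; Haddad $1,111,210; Nwosu $708,585. Sum = $5,106,950.
No rounding difference to absorb.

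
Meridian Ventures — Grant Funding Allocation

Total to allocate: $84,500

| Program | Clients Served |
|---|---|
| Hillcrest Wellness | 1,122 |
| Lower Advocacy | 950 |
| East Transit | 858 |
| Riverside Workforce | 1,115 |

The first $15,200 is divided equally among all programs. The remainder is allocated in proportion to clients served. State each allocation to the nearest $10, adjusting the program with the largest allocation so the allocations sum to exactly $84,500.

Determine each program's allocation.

$15,200 shared equally gives $3,800 per program.
Remainder $69,300 by clients served (total 4,045): Hillcrest Wellness 19,222.40 → $19,220; Lower Advocacy 16,275.65 → $16,280; East Transit 14,699.48 → $14,700; Riverside Workforce 19,102.47 → $19,100.
Totals: Hillcrest Wellness $3,800 + $19,220 = $23,020; Lower Advocacy $3,800 + $16,280 = $20,080; East Transit $3,800 + $14,700 = $18,500; Riverside Workforce $3,800 + $19,100 = $22,900.

Hillcrest Wellness: $23,020 | Lower Advocacy: $20,080 | East Transit: $18,500 | Riverside Workforce: $22,900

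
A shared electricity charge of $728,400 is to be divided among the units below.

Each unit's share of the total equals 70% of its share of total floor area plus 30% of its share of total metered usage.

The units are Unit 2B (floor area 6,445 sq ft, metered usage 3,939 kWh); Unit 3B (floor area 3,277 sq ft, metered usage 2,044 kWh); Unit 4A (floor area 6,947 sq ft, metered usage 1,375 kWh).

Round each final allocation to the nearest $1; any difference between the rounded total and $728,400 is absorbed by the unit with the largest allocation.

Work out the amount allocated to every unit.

Unit 2B: $314,124; Unit 3B: $160,942; Unit 4A: $253,334

Floor area total 16,669; metered usage total 7,358.
Blended shares (70% floor area + 30% metered usage): Unit 2B 0.4313; Unit 3B 0.2210; Unit 4A 0.3478.
Raw shares: Unit 2B 314,124.55; Unit 3B 160,941.87; Unit 4A 253,333.58.
At nearest $1: Unit 2B $314,125; Unit 3B $160,942; Unit 4A $253,334. Sum = $728,401.
Difference $728,400 − $728,401 = −$1 applied to largest allocation (Unit 2B): Unit 2B becomes $314,124.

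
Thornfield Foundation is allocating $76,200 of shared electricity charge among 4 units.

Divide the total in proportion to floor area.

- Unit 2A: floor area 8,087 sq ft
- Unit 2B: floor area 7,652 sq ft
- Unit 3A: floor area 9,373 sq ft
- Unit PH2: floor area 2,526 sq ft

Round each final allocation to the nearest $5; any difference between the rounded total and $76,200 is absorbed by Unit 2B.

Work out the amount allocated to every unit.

Sum of floor area: 27,638.
Unrounded shares: Unit 2A 8,087/27,638 × $76,200 = 22,296.45; Unit 2B 7,652/27,638 × $76,200 = 21,097.13; Unit 3A 9,373/27,638 × $76,200 = 25,842.05; Unit PH2 2,526/27,638 × $76,200 = 6,964.37.
After rounding ($5): Unit 2A $22,295; Unit 2B $21,095; Unit 3A $25,840; Unit PH2 $6,965. Sum = $76,195.
Difference $76,200 − $76,195 = +$5 applied to Unit 2B: Unit 2B becomes $21,100.

Unit 2A: $22,295 · Unit 2B: $21,100 · Unit 3A: $25,840 · Unit PH2: $6,965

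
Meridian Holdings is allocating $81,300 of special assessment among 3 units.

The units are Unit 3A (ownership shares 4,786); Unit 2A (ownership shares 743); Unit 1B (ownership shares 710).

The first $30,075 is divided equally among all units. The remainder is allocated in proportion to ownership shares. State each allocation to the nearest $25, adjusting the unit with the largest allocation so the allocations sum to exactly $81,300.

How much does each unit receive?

Equal tier: $30,075 ÷ 3 = $10,025 apiece.
Remainder $51,225 by ownership shares (total 6,239): Unit 3A 39,295.22 → $39,300; Unit 2A 6,100.36 → $6,100; Unit 1B 5,829.42 → $5,825.
Totals: Unit 3A $10,025 + $39,300 = $49,325; Unit 2A $10,025 + $6,100 = $16,125; Unit 1B $10,025 + $5,825 = $15,850.

Unit 3A: $49,325; Unit 2A: $16,125; Unit 1B: $15,850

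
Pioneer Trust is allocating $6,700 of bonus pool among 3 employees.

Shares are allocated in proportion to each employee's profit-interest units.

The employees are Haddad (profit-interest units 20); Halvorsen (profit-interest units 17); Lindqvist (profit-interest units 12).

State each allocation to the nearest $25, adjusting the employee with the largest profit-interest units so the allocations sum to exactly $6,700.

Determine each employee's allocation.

Haddad: $2,725; Halvorsen: $2,325; Lindqvist: $1,650

Combined profit-interest units = 20 + 17 + 12 = 49.
Raw shares: Haddad 2,734.69; Halvorsen 2,324.49; Lindqvist 1,640.82.
After rounding ($25): Haddad $2,725; Halvorsen $2,325; Lindqvist $1,650. Sum = $6,700.
Rounded total matches; no reconciliation needed.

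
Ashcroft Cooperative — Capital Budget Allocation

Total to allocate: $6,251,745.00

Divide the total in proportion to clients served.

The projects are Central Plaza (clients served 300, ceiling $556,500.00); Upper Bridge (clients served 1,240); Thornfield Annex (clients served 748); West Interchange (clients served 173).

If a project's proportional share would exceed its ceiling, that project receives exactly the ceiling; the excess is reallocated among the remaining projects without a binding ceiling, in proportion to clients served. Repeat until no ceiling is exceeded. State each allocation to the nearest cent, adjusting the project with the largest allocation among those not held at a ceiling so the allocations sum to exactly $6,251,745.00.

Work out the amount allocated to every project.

Central Plaza: $556,500.00; Upper Bridge: $3,267,979.54; Thornfield Annex: $1,971,329.60; West Interchange: $455,935.86

Combined clients served = 2,461.
Unconstrained shares: Central Plaza 762,098.1308; Upper Bridge 3,150,005.6075; Thornfield Annex 1,900,164.6729; West Interchange 439,476.5888.
Capped: Central Plaza ($556,500.00); residual $5,695,245.00 reallocated over remaining clients served 2,161.
Redistributed shares: Upper Bridge 3,267,979.5465 → $3,267,979.55; Thornfield Annex 1,971,329.5974 → $1,971,329.60; West Interchange 455,935.8561 → $455,935.86.
Rounding difference −$0.01 applied to Upper Bridge → $3,267,979.54.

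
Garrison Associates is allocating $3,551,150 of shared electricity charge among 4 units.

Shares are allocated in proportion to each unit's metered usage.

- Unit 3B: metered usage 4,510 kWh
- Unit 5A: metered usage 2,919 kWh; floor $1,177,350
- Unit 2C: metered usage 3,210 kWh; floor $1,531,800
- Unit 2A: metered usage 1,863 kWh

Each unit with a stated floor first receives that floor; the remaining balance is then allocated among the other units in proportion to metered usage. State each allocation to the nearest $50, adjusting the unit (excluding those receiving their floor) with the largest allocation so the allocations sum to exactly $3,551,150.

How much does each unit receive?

Fund the minimums — Unit 5A $1,177,350; Unit 2C $1,531,800. Residual $842,000.
Residual split over remaining metered usage 6,373: Unit 3B 595,860.66 → $595,850; Unit 2A 246,139.34 → $246,150.

Unit 3B: $595,850 · Unit 5A: $1,177,350 · Unit 2C: $1,531,800 · Unit 2A: $246,150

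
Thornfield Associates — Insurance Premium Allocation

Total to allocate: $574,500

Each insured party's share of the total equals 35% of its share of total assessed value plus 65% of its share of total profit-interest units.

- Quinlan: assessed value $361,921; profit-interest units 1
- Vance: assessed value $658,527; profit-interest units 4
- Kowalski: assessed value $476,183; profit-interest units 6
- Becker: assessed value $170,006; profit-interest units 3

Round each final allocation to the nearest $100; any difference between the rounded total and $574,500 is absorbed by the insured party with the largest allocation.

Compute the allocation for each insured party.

Assessed value total 1,666,637; profit-interest units total 14.
Composite weights (35% assessed value + 65% profit-interest units): Quinlan 0.1224; Vance 0.3240; Kowalski 0.3786; Becker 0.1750.
Unrounded shares: Quinlan 70,337.95; Vance 186,142.26; Kowalski 217,489.41; Becker 100,530.38.
At nearest $100: Quinlan $70,300; Vance $186,100; Kowalski $217,500; Becker $100,500. Sum = $574,400.
Difference $574,500 − $574,400 = +$100 applied to largest allocation (Kowalski): Kowalski becomes $217,600.

Quinlan: $70,300 | Vance: $186,100 | Kowalski: $217,600 | Becker: $100,500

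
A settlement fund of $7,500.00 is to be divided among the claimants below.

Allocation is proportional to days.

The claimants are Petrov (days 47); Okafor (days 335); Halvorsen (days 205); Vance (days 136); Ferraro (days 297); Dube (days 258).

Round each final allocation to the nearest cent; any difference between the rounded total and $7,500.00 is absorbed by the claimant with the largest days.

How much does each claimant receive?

Petrov: $275.82 | Okafor: $1,965.97 | Halvorsen: $1,203.05 | Vance: $798.12 | Ferraro: $1,742.96 | Dube: $1,514.08

Total days = 47 + 335 + 205 + 136 + 297 + 258 = 1,278.
Proportional shares: Petrov 275.8216; Okafor 1,965.9624; Halvorsen 1,203.0516; Vance 798.1221; Ferraro 1,742.9577; Dube 1,514.0845.
At nearest cent: Petrov $275.82; Okafor $1,965.96; Halvorsen $1,203.05; Vance $798.12; Ferraro $1,742.96; Dube $1,514.08. Sum = $7,499.99.
Difference $7,500.00 − $7,499.99 = +$0.01 applied to largest days (Okafor): Okafor becomes $1,965.97.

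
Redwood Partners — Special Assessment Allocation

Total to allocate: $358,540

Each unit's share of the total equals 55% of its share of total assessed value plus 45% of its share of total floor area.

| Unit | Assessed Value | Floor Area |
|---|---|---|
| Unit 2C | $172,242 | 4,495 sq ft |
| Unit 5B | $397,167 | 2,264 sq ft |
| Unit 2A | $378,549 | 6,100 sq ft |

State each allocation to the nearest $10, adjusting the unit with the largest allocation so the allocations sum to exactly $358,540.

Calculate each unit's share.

Assessed value total 947,958; floor area total 12,859.
Composite weights (55% assessed value + 45% floor area): Unit 2C 0.2572; Unit 5B 0.3097; Unit 2A 0.4331.
Proportional shares: Unit 2C 92,229.44; Unit 5B 111,026.45; Unit 2A 155,284.11.
At nearest $10: Unit 2C $92,230; Unit 5B $111,030; Unit 2A $155,280. Sum = $358,540.
Sum already equals the total — no adjustment.

Unit 2C: $92,230 · Unit 5B: $111,030 · Unit 2A: $155,280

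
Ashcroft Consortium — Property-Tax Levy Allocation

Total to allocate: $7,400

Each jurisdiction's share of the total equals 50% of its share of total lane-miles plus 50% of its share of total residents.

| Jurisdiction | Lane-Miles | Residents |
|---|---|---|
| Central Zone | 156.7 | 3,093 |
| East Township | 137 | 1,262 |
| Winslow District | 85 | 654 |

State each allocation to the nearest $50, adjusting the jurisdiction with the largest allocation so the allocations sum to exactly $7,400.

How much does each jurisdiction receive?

Central Zone: $3,850 | East Township: $2,250 | Winslow District: $1,300

Totals — lane-miles 378.7, residents 5,009.
Blended shares (50% lane-miles + 50% residents): Central Zone 0.5156; East Township 0.3069; Winslow District 0.1775.
Unrounded shares: Central Zone 3,815.71; East Township 2,270.73; Winslow District 1,313.56.
After rounding ($50): Central Zone $3,800; East Township $2,250; Winslow District $1,300. Sum = $7,350.
Difference $7,400 − $7,350 = +$50 applied to largest allocation (Central Zone): Central Zone becomes $3,850.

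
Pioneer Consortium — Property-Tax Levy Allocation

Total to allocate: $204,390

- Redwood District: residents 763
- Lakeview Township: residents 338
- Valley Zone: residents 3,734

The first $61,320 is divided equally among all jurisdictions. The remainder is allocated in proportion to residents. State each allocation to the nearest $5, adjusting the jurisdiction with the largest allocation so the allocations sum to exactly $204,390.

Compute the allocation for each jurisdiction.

Redwood District: $43,020 · Lakeview Township: $30,440 · Valley Zone: $130,930

Equal tier: $61,320 ÷ 3 = $20,440 apiece.
Remainder $143,070 by residents (total 4,835): Redwood District 22,577.54 → $22,580; Lakeview Township 10,001.58 → $10,000; Valley Zone 110,490.87 → $110,490.
Totals: Redwood District $20,440 + $22,580 = $43,020; Lakeview Township $20,440 + $10,000 = $30,440; Valley Zone $20,440 + $110,490 = $130,930.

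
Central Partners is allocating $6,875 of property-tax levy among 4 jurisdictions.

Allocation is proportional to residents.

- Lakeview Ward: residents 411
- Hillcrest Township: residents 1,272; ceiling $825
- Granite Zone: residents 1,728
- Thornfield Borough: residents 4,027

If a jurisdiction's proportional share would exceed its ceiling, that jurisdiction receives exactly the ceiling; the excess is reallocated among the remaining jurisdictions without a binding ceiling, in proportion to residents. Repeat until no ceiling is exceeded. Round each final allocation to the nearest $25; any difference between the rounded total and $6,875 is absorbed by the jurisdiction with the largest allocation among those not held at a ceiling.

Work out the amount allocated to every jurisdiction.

Lakeview Ward: $400 | Hillcrest Township: $825 | Granite Zone: $1,700 | Thornfield Borough: $3,950

Total residents = 7,438.
Proportional shares (ignoring caps): Lakeview Ward 379.89; Hillcrest Township 1,175.72; Granite Zone 1,597.20; Thornfield Borough 3,722.19.
Cap binds for Hillcrest Township ($825); remaining pool $6,050 reallocated over remaining residents 6,166.
Shares after redistribution: Lakeview Ward 403.27 → $400; Granite Zone 1,695.49 → $1,700; Thornfield Borough 3,951.24 → $3,950.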